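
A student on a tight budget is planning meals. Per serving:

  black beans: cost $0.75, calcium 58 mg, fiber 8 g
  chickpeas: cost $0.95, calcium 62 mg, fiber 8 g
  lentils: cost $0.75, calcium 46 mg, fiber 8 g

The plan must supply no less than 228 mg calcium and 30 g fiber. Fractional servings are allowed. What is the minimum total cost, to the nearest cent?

This is a tiny linear program; its minimum lies at a vertex of the feasible set. List the vertices and price them.
black beans only: max(228/58, 30/8) = 3.931 servings → $2.95.
chickpeas only: max(228/62, 30/8) = 3.75 servings → $3.56.
lentils only: max(228/46, 30/8) = 4.957 servings → $3.72.
black beans + chickpeas with both tight: 1.125 servings and 2.625 servings → $3.34.
black beans + lentils with both targets exact would need a negative amount; discard.
chickpeas + lentils with both tight: 3.469 servings and 0.2812 servings → $3.51.
Cheapest feasible corner: $2.95.

$2.95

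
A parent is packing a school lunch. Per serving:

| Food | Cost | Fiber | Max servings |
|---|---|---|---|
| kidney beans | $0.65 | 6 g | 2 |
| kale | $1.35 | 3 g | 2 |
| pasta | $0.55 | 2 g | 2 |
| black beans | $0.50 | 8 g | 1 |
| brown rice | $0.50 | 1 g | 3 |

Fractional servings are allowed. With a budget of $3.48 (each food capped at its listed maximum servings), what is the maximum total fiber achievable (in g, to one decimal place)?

25.3 g

Fiber per dollar: black beans 16, kidney beans 9.231, pasta 3.636, kale 2.222, brown rice 2.
Take 1 serving of black beans: spends $0.50, +8.0 g fiber (running total 8.0 g).
Take 2 servings of kidney beans: spends $1.30, +12.0 g fiber (running total 20.0 g).
Take 2 servings of pasta: spends $1.10, +4.0 g fiber (running total 24.0 g).
Take 0.4296 servings of kale: spends $0.58, +1.3 g fiber (running total 25.3 g).
Filling greedily by fiber-per-dollar is optimal for one linear limit, giving 25.3 g.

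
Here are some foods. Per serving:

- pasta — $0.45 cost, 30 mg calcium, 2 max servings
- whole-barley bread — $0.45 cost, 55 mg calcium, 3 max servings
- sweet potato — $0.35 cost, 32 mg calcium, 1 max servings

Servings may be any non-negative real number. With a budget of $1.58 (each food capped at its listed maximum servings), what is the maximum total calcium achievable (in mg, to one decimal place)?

Calcium per dollar: whole-barley bread 122.2, sweet potato 91.43, pasta 66.67.
Take 3 servings of whole-barley bread: spends $1.35, +165.0 mg calcium (running total 165.0 mg).
Take 0.6571 servings of sweet potato: spends $0.23, +21.0 mg calcium (running total 186.0 mg).
Filling greedily by calcium-per-dollar is optimal for one linear limit, giving 186.0 mg.

186.0 mg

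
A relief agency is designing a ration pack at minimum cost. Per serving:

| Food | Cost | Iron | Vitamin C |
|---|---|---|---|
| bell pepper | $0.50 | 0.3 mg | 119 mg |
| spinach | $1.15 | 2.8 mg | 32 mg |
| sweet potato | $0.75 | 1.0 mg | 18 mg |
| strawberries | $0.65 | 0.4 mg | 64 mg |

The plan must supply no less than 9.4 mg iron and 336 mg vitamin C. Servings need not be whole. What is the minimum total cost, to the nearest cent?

With two linear requirements the optimum uses one or two foods; enumerate the corners.
bell pepper only: max(9.4/0.3, 336/119) = 31.33 servings → $15.67.
spinach only: max(9.4/2.8, 336/32) = 10.5 servings → $12.07.
sweet potato only: max(9.4/1.0, 336/18) = 18.67 servings → $14.00.
strawberries only: max(9.4/0.4, 336/64) = 23.5 servings → $15.28.
bell pepper + spinach with both tight: 1.978 servings and 3.145 servings → $4.61.
bell pepper + sweet potato with both tight: 1.468 servings and 8.96 servings → $7.45.
bell pepper + strawberries with both targets exact would need a negative amount; discard.
spinach + sweet potato with both targets exact would need a negative amount; discard.
spinach + strawberries with both tight: 2.808 servings and 3.846 servings → $5.73.
sweet potato + strawberries with both tight: 8.225 servings and 2.937 servings → $8.08.
Cheapest feasible corner: $4.61.

$4.61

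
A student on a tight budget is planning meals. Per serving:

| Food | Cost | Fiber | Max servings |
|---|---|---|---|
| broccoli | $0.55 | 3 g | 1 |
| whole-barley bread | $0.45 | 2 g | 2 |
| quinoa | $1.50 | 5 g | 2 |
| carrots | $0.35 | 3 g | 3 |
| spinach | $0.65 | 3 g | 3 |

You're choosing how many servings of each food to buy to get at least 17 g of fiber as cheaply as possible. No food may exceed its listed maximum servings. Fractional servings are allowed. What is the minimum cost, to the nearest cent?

$2.68

Cost per g of fiber: carrots $0.1167, broccoli $0.1833, spinach $0.2167, whole-barley bread $0.2250, quinoa $0.3000.
Take 3 servings of carrots: +9.0 g fiber for $1.05 (total $1.05, still need 8.0 g).
Take 1 serving of broccoli: +3.0 g fiber for $0.55 (total $1.60, still need 5.0 g).
Take 1.667 servings of spinach: +5.0 g fiber for $1.08 (total $2.68, still need 0.0 g).
Filling from the cheapest source first is optimal under one linear minimum: $2.68.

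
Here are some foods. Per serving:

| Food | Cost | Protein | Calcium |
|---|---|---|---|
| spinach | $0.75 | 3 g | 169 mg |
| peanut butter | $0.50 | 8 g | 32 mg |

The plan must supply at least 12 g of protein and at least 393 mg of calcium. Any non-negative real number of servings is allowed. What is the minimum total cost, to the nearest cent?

$1.99

Two binding constraints pin down two serving amounts, so the optimal mix uses at most two foods. The candidates are each food alone (scaled to the tighter of protein/calcium) and each pair with both constraints tight.
spinach only: max(12/3, 393/169) = 4 servings → $3.00.
peanut butter only: max(12/8, 393/32) = 12.28 servings → $6.14.
spinach + peanut butter with both tight: 2.197 servings and 0.676 servings → $1.99.
The minimum over all feasible corners is $1.99.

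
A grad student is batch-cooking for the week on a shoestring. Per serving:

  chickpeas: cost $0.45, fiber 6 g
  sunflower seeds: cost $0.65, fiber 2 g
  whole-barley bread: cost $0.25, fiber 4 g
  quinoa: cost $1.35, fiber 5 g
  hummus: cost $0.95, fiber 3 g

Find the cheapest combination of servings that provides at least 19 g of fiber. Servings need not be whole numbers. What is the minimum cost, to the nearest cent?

$1.19

Cost per g of fiber: whole-barley bread $0.0625, chickpeas $0.0750, quinoa $0.2700, hummus $0.3167, sunflower seeds $0.3250.
With no serving limits, use only whole-barley bread: 19 g / 4 g = 4.75 servings × $0.25 = $1.19.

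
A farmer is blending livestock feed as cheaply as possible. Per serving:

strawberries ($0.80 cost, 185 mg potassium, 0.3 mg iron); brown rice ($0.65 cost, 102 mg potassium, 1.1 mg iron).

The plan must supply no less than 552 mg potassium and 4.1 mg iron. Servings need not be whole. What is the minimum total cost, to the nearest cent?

$3.10

Compare the cost at each extreme point of the feasible region.
strawberries only: max(552/185, 4.1/0.3) = 13.67 servings → $10.93.
brown rice only: max(552/102, 4.1/1.1) = 5.412 servings → $3.52.
strawberries + brown rice with both tight: 1.093 servings and 3.429 servings → $3.10.
So the least-cost plan costs $3.10.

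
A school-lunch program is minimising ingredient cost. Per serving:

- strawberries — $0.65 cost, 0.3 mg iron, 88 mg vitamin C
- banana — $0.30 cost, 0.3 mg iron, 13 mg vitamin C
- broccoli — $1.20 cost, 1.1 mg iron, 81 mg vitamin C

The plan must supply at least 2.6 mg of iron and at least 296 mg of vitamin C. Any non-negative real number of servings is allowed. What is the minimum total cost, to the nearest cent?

$3.35

strawberries only: max(2.6/0.3, 296/88) = 8.667 servings → $5.63.
banana only: max(2.6/0.3, 296/13) = 22.77 servings → $6.83.
broccoli only: max(2.6/1.1, 296/81) = 3.654 servings → $4.39.
strawberries + banana with both tight: 2.444 servings and 6.222 servings → $3.46.
strawberries + broccoli with both tight: 1.586 servings and 1.931 servings → $3.35.
banana + broccoli: the both-tight solution has a negative serving — not a feasible corner.
Cheapest feasible corner: $3.35.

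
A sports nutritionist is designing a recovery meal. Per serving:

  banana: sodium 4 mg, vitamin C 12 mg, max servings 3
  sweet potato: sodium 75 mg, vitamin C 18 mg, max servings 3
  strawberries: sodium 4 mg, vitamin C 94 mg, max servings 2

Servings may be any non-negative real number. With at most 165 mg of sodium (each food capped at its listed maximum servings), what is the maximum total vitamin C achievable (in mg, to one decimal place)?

Vitamin C per mg sodium: strawberries 23.5, banana 3, sweet potato 0.24.
Take 2 servings of strawberries: uses 8 mg sodium, +188.0 mg vitamin C (running total 188.0 mg).
Take 3 servings of banana: uses 12 mg sodium, +36.0 mg vitamin C (running total 224.0 mg).
Take 1.933 servings of sweet potato: uses 145 mg sodium, +34.8 mg vitamin C (running total 258.8 mg).
Filling greedily by vitamin C-per-mg sodium is optimal for one linear limit, giving 258.8 mg.

258.8 mg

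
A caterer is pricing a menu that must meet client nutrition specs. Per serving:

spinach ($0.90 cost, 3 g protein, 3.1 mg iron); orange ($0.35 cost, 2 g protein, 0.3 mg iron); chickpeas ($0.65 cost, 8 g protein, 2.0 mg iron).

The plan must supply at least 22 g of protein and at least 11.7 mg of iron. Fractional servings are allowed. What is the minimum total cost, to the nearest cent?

$3.52

spinach only: max(22/3, 11.7/3.1) = 7.333 servings → $6.60.
orange only: max(22/2, 11.7/0.3) = 39 servings → $13.65.
chickpeas only: max(22/8, 11.7/2.0) = 5.85 servings → $3.80.
spinach + orange with both tight: 3.17 servings and 6.245 servings → $5.04.
spinach + chickpeas with both tight: 2.638 servings and 1.761 servings → $3.52.
orange + chickpeas with both targets exact would need a negative amount; discard.
The minimum over all feasible corners is $3.52.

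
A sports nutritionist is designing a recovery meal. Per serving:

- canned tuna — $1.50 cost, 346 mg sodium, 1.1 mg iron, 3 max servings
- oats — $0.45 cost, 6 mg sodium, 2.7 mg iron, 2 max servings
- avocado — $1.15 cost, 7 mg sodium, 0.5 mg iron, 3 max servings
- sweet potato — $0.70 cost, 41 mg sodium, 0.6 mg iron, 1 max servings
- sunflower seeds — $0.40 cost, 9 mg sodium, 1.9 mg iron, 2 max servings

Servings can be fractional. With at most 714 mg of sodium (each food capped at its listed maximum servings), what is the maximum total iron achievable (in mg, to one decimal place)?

13.3 mg

Iron per mg sodium: oats 0.45, sunflower seeds 0.2111, avocado 0.07143, sweet potato 0.01463, canned tuna 0.003179.
Take 2 servings of oats: uses 12 mg sodium, +5.4 mg iron (running total 5.4 mg).
Take 2 servings of sunflower seeds: uses 18 mg sodium, +3.8 mg iron (running total 9.2 mg).
Take 3 servings of avocado: uses 21 mg sodium, +1.5 mg iron (running total 10.7 mg).
Take 1 serving of sweet potato: uses 41 mg sodium, +0.6 mg iron (running total 11.3 mg).
Take 1.798 servings of canned tuna: uses 622 mg sodium, +2.0 mg iron (running total 13.3 mg).
Filling greedily by iron-per-mg sodium is optimal for one linear limit, giving 13.3 mg.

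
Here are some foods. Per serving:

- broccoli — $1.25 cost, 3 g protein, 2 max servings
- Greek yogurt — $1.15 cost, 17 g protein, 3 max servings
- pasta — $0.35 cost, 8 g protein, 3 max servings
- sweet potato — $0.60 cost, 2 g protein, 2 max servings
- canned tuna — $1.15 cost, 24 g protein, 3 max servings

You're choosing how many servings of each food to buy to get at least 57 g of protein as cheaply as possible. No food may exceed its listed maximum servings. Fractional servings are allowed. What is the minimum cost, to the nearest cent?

$2.63

Cost per g of protein: pasta $0.0437, canned tuna $0.0479, Greek yogurt $0.0676, sweet potato $0.3000, broccoli $0.4167.
Take 3 servings of pasta: +24.0 g protein for $1.05 (total $1.05, still need 33.0 g).
Take 1.375 servings of canned tuna: +33.0 g protein for $1.58 (total $2.63, still need 0.0 g).
Greedy by cheapest-per-g is optimal for a single linear constraint, so the minimum cost is $2.63.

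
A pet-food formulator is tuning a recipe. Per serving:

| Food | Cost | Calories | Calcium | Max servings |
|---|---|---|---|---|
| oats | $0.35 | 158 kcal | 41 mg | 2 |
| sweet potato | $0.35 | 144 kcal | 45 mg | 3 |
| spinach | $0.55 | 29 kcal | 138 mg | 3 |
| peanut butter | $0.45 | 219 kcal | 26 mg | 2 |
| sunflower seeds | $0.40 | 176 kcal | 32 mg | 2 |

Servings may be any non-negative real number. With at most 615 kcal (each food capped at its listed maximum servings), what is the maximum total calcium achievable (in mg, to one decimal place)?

573.9 mg

Calcium per kcal: spinach 4.759, sweet potato 0.3125, oats 0.2595, sunflower seeds 0.1818, peanut butter 0.1187.
Take 3 servings of spinach: uses 87 kcal, +414.0 mg calcium (running total 414.0 mg).
Take 3 servings of sweet potato: uses 432 kcal, +135.0 mg calcium (running total 549.0 mg).
Take 0.6076 servings of oats: uses 96 kcal, +24.9 mg calcium (running total 573.9 mg).
Filling greedily by calcium-per-kcal is optimal for one linear limit, giving 573.9 mg.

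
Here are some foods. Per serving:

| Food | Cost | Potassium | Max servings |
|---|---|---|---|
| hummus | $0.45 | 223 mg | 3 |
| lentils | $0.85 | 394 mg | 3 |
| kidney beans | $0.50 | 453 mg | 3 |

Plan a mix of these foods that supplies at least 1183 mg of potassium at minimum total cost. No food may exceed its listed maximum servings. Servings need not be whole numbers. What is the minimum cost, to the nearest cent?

Cost per mg of potassium: kidney beans $0.0011, hummus $0.0020, lentils $0.0022.
Take 2.611 servings of kidney beans: +1183.0 mg potassium for $1.31 (total $1.31, still need 0.0 mg).
Filling from the cheapest source first is optimal under one linear minimum: $1.31.

$1.31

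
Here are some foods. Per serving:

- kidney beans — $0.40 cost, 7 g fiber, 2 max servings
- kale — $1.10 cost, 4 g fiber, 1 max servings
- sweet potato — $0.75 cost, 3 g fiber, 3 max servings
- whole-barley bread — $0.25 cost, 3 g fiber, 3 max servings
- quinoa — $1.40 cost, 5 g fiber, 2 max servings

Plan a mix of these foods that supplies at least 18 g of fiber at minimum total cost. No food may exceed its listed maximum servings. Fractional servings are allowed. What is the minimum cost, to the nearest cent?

Cost per g of fiber: kidney beans $0.0571, whole-barley bread $0.0833, sweet potato $0.2500, kale $0.2750, quinoa $0.2800.
Take 2 servings of kidney beans: +14.0 g fiber for $0.80 (total $0.80, still need 4.0 g).
Take 1.333 servings of whole-barley bread: +4.0 g fiber for $0.33 (total $1.13, still need 0.0 g).
Filling from the cheapest source first is optimal under one linear minimum: $1.13.

$1.13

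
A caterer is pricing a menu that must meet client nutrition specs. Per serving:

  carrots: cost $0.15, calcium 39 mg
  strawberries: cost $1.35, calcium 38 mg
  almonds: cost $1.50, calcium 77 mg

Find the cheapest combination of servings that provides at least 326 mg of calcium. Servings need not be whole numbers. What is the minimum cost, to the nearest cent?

$1.25

Cost per mg of calcium: carrots $0.0038, almonds $0.0195, strawberries $0.0355.
With no serving limits, use only carrots: 326 mg / 39 mg = 8.359 servings × $0.15 = $1.25.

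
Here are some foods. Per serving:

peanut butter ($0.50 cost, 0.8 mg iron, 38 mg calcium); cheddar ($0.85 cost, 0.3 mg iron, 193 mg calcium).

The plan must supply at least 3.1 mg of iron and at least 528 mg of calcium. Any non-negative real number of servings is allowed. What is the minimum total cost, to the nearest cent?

peanut butter only: max(3.1/0.8, 528/38) = 13.89 servings → $6.95.
cheddar only: max(3.1/0.3, 528/193) = 10.33 servings → $8.78.
peanut butter + cheddar with both tight: 3.076 servings and 2.13 servings → $3.35.
So the least-cost plan costs $3.35.

$3.35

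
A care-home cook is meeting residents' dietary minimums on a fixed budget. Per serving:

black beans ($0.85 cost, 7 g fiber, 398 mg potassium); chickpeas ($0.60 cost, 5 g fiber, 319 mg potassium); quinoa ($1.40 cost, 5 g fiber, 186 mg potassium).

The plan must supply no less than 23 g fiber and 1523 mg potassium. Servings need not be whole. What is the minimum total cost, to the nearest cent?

$2.86

The cheapest plan sits at a corner of the feasible region — with two constraints it uses at most two foods.
black beans only: max(23/7, 1523/398) = 3.827 servings → $3.25.
chickpeas only: max(23/5, 1523/319) = 4.774 servings → $2.86.
quinoa only: max(23/5, 1523/186) = 8.188 servings → $11.46.
black beans + chickpeas: the both-tight solution has a negative serving — not a feasible corner.
black beans + quinoa: the both-tight solution has a negative serving — not a feasible corner.
chickpeas + quinoa: the both-tight solution has a negative serving — not a feasible corner.
Cheapest feasible corner: $2.86.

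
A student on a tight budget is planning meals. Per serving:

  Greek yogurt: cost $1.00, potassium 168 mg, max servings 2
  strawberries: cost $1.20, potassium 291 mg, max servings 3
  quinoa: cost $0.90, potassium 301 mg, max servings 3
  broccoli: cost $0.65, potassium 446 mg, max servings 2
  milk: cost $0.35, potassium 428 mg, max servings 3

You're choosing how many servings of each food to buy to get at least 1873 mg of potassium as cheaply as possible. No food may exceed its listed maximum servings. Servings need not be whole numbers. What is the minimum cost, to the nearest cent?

Cost per mg of potassium: milk $0.0008, broccoli $0.0015, quinoa $0.0030, strawberries $0.0041, Greek yogurt $0.0060.
Take 3 servings of milk: +1284.0 mg potassium for $1.05 (total $1.05, still need 589.0 mg).
Take 1.321 servings of broccoli: +589.0 mg potassium for $0.86 (total $1.91, still need 0.0 mg).
Filling from the cheapest source first is optimal under one linear minimum: $1.91.

$1.91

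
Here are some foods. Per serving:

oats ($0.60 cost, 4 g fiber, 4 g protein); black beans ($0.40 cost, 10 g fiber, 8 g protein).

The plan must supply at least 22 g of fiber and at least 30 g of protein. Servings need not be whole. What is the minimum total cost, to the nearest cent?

$1.50

This is a tiny linear program; its minimum lies at a vertex of the feasible set. List the vertices and price them.
oats only: max(22/4, 30/4) = 7.5 servings → $4.50.
black beans only: max(22/10, 30/8) = 3.75 servings → $1.50.
oats + black beans: intersection lies outside the first quadrant.
The minimum over all feasible corners is $1.50.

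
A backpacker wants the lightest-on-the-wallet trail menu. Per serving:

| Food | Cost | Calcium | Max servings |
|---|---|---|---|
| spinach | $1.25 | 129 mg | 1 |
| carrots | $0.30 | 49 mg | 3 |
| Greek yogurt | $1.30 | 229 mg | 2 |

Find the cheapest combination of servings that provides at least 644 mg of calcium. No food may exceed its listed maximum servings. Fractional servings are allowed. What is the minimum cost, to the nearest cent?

$3.88

Cost per mg of calcium: Greek yogurt $0.0057, carrots $0.0061, spinach $0.0097.
Take 2 servings of Greek yogurt: +458.0 mg calcium for $2.60 (total $2.60, still need 186.0 mg).
Take 3 servings of carrots: +147.0 mg calcium for $0.90 (total $3.50, still need 39.0 mg).
Take 0.3023 servings of spinach: +39.0 mg calcium for $0.38 (total $3.88, still need 0.0 mg).
Filling from the cheapest source first is optimal under one linear minimum: $3.88.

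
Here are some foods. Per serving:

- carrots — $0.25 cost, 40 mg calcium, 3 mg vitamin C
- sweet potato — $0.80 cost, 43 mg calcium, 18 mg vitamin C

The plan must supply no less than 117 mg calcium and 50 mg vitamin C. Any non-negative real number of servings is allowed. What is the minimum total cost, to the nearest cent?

carrots only: max(117/40, 50/3) = 16.67 servings → $4.17.
sweet potato only: max(117/43, 50/18) = 2.778 servings → $2.22.
carrots + sweet potato: the both-tight solution has a negative serving — not a feasible corner.
The minimum over all feasible corners is $2.22.

$2.22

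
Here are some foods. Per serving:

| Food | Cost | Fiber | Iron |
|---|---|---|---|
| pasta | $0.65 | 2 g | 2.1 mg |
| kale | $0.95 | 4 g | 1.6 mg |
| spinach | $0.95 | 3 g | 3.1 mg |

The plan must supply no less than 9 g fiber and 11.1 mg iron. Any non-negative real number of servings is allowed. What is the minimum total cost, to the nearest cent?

$3.40

This is a tiny linear program; its minimum lies at a vertex of the feasible set. List the vertices and price them.
pasta only: max(9/2, 11.1/2.1) = 5.286 servings → $3.44.
kale only: max(9/4, 11.1/1.6) = 6.938 servings → $6.59.
spinach only: max(9/3, 11.1/3.1) = 3.581 servings → $3.40.
pasta + kale: intersection lies outside the first quadrant.
pasta + spinach: the both-tight solution has a negative serving — not a feasible corner.
kale + spinach with both targets exact would need a negative amount; discard.
The minimum over all feasible corners is $3.40.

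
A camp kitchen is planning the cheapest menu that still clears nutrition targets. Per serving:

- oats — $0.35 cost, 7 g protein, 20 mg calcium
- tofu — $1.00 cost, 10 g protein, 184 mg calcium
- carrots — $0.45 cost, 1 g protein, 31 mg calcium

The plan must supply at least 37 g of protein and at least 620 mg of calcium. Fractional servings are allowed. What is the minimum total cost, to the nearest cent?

Minimising a linear cost over {protein ≥ 37, calcium ≥ 620, servings ≥ 0} — the optimum is at a vertex, using one or two foods.
oats only: max(37/7, 620/20) = 31 servings → $10.85.
tofu only: max(37/10, 620/184) = 3.7 servings → $3.70.
carrots only: max(37/1, 620/31) = 37 servings → $16.65.
oats + tofu with both tight: 0.5588 servings and 3.309 servings → $3.50.
oats + carrots with both tight: 2.675 servings and 18.27 servings → $9.16.
tofu + carrots: the both-tight solution has a negative serving — not a feasible corner.
The minimum over all feasible corners is $3.50.

$3.50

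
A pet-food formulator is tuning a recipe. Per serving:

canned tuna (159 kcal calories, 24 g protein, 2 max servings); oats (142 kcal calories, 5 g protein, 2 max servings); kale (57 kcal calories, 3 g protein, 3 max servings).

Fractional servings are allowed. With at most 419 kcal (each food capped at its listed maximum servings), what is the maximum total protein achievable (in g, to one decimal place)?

53.3 g

Protein per kcal: canned tuna 0.1509, kale 0.05263, oats 0.03521.
Take 2 servings of canned tuna: uses 318 kcal, +48.0 g protein (running total 48.0 g).
Take 1.772 servings of kale: uses 101 kcal, +5.3 g protein (running total 53.3 g).
Greedy by best ratio exhausts the calories allowance optimally: 53.3 g.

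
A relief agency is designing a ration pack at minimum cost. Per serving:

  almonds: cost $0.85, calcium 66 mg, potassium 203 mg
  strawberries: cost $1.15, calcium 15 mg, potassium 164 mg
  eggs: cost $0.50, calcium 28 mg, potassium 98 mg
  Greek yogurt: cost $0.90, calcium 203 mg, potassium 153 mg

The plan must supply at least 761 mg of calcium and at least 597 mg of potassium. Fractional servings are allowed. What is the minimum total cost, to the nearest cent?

This is a tiny linear program; its minimum lies at a vertex of the feasible set. List the vertices and price them.
almonds only: max(761/66, 597/203) = 11.53 servings → $9.80.
strawberries only: max(761/15, 597/164) = 50.73 servings → $58.34.
eggs only: max(761/28, 597/98) = 27.18 servings → $13.59.
Greek yogurt only: max(761/203, 597/153) = 3.902 servings → $3.51.
almonds + strawberries: the both-tight solution has a negative serving — not a feasible corner.
almonds + eggs: intersection lies outside the first quadrant.
almonds + Greek yogurt with both tight: 0.1529 servings and 3.699 servings → $3.46.
strawberries + eggs: intersection lies outside the first quadrant.
strawberries + Greek yogurt with both tight: 0.1535 servings and 3.737 servings → $3.54.
eggs + Greek yogurt with both tight: 0.3048 servings and 3.707 servings → $3.49.
The minimum over all feasible corners is $3.46.

$3.46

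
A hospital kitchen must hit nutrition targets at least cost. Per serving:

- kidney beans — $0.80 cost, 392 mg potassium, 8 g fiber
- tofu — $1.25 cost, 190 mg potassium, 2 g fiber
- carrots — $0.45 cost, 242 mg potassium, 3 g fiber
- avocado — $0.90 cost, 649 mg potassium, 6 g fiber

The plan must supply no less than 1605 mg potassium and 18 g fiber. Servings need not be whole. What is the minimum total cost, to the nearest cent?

$2.41

A basic optimal solution has at most two foods positive. Try each food alone and each pair with both targets met exactly.
kidney beans only: max(1605/392, 18/8) = 4.094 servings → $3.28.
tofu only: max(1605/190, 18/2) = 9 servings → $11.25.
carrots only: max(1605/242, 18/3) = 6.632 servings → $2.98.
avocado only: max(1605/649, 18/6) = 3 servings → $2.70.
kidney beans + tofu with both tight: 0.2853 servings and 7.859 servings → $10.05.
kidney beans + carrots: intersection lies outside the first quadrant.
kidney beans + avocado with both tight: 0.7225 servings and 2.037 servings → $2.41.
tofu + carrots with both tight: 5.337 servings and 2.442 servings → $7.77.
tofu + avocado: intersection lies outside the first quadrant.
carrots + avocado with both tight: 4.145 servings and 0.9273 servings → $2.70.
Cheapest feasible corner: $2.41.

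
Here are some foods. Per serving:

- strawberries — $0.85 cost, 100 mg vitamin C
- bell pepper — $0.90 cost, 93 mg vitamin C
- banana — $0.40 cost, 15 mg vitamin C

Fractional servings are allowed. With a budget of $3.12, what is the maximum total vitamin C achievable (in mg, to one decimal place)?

Vitamin C per dollar: strawberries 117.6, bell pepper 103.3, banana 37.5.
With no serving limits, spend the whole cost allowance on strawberries: $3.12 / $0.85 × 100 mg = 367.1 mg.

367.1 mg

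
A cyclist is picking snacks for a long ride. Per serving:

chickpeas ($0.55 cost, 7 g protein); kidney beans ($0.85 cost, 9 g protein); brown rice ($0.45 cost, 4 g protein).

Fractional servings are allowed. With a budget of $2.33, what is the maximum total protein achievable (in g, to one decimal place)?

Protein per dollar: chickpeas 12.73, kidney beans 10.59, brown rice 8.889.
With no serving limits, spend the whole cost allowance on chickpeas: $2.33 / $0.55 × 7 g = 29.7 g.

29.7 g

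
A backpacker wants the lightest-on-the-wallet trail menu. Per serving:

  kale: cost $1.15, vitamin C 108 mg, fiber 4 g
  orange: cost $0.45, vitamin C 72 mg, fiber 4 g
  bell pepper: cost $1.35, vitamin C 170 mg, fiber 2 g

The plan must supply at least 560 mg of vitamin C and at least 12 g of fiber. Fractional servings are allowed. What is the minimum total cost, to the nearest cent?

$3.50

An LP optimum is at a vertex; with two nutrient constraints at most two foods are used. Check each candidate.
kale only: max(560/108, 12/4) = 5.185 servings → $5.96.
orange only: max(560/72, 12/4) = 7.778 servings → $3.50.
bell pepper only: max(560/170, 12/2) = 6 servings → $8.10.
kale + orange: intersection lies outside the first quadrant.
kale + bell pepper with both tight: 1.983 servings and 2.034 servings → $5.03.
orange + bell pepper with both tight: 1.716 servings and 2.567 servings → $4.24.
Cheapest feasible corner: $3.50.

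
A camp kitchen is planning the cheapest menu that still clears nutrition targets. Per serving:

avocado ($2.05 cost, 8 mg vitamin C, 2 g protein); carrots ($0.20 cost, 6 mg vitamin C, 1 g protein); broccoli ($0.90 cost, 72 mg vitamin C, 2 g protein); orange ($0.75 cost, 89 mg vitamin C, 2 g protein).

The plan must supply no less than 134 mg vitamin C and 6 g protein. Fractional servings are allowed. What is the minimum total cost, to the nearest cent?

Minimising a linear cost over {vitamin C ≥ 134, protein ≥ 6, servings ≥ 0} — the optimum is at a vertex, using one or two foods.
avocado only: max(134/8, 6/2) = 16.75 servings → $34.34.
carrots only: max(134/6, 6/1) = 22.33 servings → $4.47.
broccoli only: max(134/72, 6/2) = 3 servings → $2.70.
orange only: max(134/89, 6/2) = 3 servings → $2.25.
avocado + carrots: the both-tight solution has a negative serving — not a feasible corner.
avocado + broccoli with both tight: 1.281 servings and 1.719 servings → $4.17.
avocado + orange with both tight: 1.642 servings and 1.358 servings → $4.38.
carrots + broccoli with both tight: 2.733 servings and 1.633 servings → $2.02.
carrots + orange with both tight: 3.455 servings and 1.273 servings → $1.65.
broccoli + orange: the both-tight solution has a negative serving — not a feasible corner.
So the least-cost plan costs $1.65.

$1.65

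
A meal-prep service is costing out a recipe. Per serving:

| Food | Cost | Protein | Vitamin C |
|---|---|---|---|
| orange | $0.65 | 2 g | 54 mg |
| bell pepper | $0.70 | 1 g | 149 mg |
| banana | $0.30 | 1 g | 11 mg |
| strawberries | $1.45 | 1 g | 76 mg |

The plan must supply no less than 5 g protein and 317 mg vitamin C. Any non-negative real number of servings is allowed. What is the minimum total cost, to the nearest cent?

The cheapest plan sits at a corner of the feasible region — with two constraints it uses at most two foods.
orange only: max(5/2, 317/54) = 5.87 servings → $3.82.
bell pepper only: max(5/1, 317/149) = 5 servings → $3.50.
banana only: max(5/1, 317/11) = 28.82 servings → $8.65.
strawberries only: max(5/1, 317/76) = 5 servings → $7.25.
orange + bell pepper with both tight: 1.754 servings and 1.492 servings → $2.18.
orange + banana with both targets exact would need a negative amount; discard.
orange + strawberries with both tight: 0.6429 servings and 3.714 servings → $5.80.
bell pepper + banana with both tight: 1.899 servings and 3.101 servings → $2.26.
bell pepper + strawberries: intersection lies outside the first quadrant.
banana + strawberries with both tight: 0.9692 servings and 4.031 servings → $6.14.
So the least-cost plan costs $2.18.

$2.18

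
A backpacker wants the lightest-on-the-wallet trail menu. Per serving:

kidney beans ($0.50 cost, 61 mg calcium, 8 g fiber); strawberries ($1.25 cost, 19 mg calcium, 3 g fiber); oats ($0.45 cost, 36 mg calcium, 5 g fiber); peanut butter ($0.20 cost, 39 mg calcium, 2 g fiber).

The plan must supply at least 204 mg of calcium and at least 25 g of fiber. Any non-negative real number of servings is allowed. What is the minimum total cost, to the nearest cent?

$1.60

Minimising a linear cost over {calcium ≥ 204, fiber ≥ 25, servings ≥ 0} — the optimum is at a vertex, using one or two foods.
kidney beans only: max(204/61, 25/8) = 3.344 servings → $1.67.
strawberries only: max(204/19, 25/3) = 10.74 servings → $13.42.
oats only: max(204/36, 25/5) = 5.667 servings → $2.55.
peanut butter only: max(204/39, 25/2) = 12.5 servings → $2.50.
kidney beans + strawberries: intersection lies outside the first quadrant.
kidney beans + oats with both targets exact would need a negative amount; discard.
kidney beans + peanut butter with both tight: 2.984 servings and 0.5632 servings → $1.60.
strawberries + oats: intersection lies outside the first quadrant.
strawberries + peanut butter with both tight: 7.177 servings and 1.734 servings → $9.32.
oats + peanut butter with both tight: 4.61 servings and 0.9756 servings → $2.27.
Cheapest feasible corner: $1.60.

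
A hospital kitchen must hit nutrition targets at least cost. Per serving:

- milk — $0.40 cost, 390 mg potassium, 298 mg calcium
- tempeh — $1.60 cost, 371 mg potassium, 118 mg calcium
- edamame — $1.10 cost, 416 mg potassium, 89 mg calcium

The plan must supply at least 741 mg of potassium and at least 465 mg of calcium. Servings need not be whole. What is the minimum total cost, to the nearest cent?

$0.76

This is a tiny linear program; its minimum lies at a vertex of the feasible set. List the vertices and price them.
milk only: max(741/390, 465/298) = 1.9 servings → $0.76.
tempeh only: max(741/371, 465/118) = 3.941 servings → $6.31.
edamame only: max(741/416, 465/89) = 5.225 servings → $5.75.
milk + tempeh with both tight: 1.318 servings and 0.6115 servings → $1.51.
milk + edamame with both tight: 1.428 servings and 0.4422 servings → $1.06.
tempeh + edamame: the both-tight solution has a negative serving — not a feasible corner.
Cheapest feasible corner: $0.76.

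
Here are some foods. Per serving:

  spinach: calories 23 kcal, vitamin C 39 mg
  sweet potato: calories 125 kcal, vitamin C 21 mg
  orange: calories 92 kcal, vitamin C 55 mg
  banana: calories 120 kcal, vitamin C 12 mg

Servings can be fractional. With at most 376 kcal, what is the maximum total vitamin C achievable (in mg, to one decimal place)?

Vitamin C per kcal: spinach 1.696, orange 0.5978, sweet potato 0.168, banana 0.1.
With no serving limits, spend the whole calories allowance on spinach: 376 kcal / 23 kcal × 39 mg = 637.6 mg.

637.6 mg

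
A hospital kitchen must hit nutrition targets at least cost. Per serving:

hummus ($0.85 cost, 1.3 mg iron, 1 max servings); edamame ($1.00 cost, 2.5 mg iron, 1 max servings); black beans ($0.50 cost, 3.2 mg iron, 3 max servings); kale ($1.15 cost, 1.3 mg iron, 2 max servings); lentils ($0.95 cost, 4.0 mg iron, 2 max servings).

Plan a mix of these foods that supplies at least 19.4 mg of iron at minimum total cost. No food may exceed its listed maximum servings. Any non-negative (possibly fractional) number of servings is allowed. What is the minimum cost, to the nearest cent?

$4.12

Cost per mg of iron: black beans $0.1562, lentils $0.2375, edamame $0.4000, hummus $0.6538, kale $0.8846.
Take 3 servings of black beans: +9.6 mg iron for $1.50 (total $1.50, still need 9.8 mg).
Take 2 servings of lentils: +8.0 mg iron for $1.90 (total $3.40, still need 1.8 mg).
Take 0.72 servings of edamame: +1.8 mg iron for $0.72 (total $4.12, still need 0.0 mg).
Filling from the cheapest source first is optimal under one linear minimum: $4.12.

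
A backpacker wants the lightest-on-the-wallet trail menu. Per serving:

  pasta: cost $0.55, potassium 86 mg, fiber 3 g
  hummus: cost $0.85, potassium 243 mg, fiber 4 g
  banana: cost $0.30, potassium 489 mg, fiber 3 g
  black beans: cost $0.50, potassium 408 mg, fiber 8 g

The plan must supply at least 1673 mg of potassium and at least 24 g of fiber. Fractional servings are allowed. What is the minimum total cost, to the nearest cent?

A basic optimal solution has at most two foods positive. Try each food alone and each pair with both targets met exactly.
pasta only: max(1673/86, 24/3) = 19.45 servings → $10.70.
hummus only: max(1673/243, 24/4) = 6.885 servings → $5.85.
banana only: max(1673/489, 24/3) = 8 servings → $2.40.
black beans only: max(1673/408, 24/8) = 4.1 servings → $2.05.
pasta + hummus with both targets exact would need a negative amount; discard.
pasta + banana with both tight: 5.556 servings and 2.444 servings → $3.79.
pasta + black beans with both targets exact would need a negative amount; discard.
hummus + banana with both tight: 5.474 servings and 0.7009 servings → $4.86.
hummus + black beans with both targets exact would need a negative amount; discard.
banana + black beans with both tight: 1.336 servings and 2.499 servings → $1.65.
The minimum over all feasible corners is $1.65.

$1.65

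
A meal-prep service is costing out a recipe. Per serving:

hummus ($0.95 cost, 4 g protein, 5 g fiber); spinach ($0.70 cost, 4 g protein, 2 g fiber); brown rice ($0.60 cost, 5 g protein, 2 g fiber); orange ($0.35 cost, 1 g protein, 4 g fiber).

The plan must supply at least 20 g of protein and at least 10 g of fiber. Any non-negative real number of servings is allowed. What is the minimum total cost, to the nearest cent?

$2.53

This is a tiny linear program; its minimum lies at a vertex of the feasible set. List the vertices and price them.
hummus only: max(20/4, 10/5) = 5 servings → $4.75.
spinach only: max(20/4, 10/2) = 5 servings → $3.50.
brown rice only: max(20/5, 10/2) = 5 servings → $3.00.
orange only: max(20/1, 10/4) = 20 servings → $7.00.
hummus + spinach with both tight: 0 servings and 5 servings → $3.50.
hummus + brown rice with both tight: 0.5882 servings and 3.529 servings → $2.68.
hummus + orange with both targets exact would need a negative amount; discard.
spinach + brown rice with both tight: 5 servings and 0 servings → $3.50.
spinach + orange with both tight: 5 servings and 0 servings → $3.50.
brown rice + orange with both tight: 3.889 servings and 0.5556 servings → $2.53.
Cheapest feasible corner: $2.53.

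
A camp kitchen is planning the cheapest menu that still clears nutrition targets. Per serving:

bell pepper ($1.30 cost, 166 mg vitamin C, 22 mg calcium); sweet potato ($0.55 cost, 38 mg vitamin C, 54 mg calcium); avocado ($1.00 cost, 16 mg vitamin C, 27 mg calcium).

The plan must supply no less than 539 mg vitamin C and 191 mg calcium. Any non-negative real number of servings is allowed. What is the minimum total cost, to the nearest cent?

With two linear requirements the optimum uses one or two foods; enumerate the corners.
bell pepper only: max(539/166, 191/22) = 8.682 servings → $11.29.
sweet potato only: max(539/38, 191/54) = 14.18 servings → $7.80.
avocado only: max(539/16, 191/27) = 33.69 servings → $33.69.
bell pepper + sweet potato with both tight: 2.688 servings and 2.442 servings → $4.84.
bell pepper + avocado with both tight: 2.784 servings and 4.806 servings → $8.42.
sweet potato + avocado with both targets exact would need a negative amount; discard.
Cheapest feasible corner: $4.84.

$4.84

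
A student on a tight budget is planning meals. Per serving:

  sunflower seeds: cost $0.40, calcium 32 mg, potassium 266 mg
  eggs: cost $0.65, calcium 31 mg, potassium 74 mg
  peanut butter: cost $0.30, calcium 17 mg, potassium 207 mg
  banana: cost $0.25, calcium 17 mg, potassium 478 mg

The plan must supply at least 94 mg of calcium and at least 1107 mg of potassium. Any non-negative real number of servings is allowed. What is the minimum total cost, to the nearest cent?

Two binding constraints pin down two serving amounts, so the optimal mix uses at most two foods. The candidates are each food alone (scaled to the tighter of calcium/potassium) and each pair with both constraints tight.
sunflower seeds only: max(94/32, 1107/266) = 4.162 servings → $1.66.
eggs only: max(94/31, 1107/74) = 14.96 servings → $9.72.
peanut butter only: max(94/17, 1107/207) = 5.529 servings → $1.66.
banana only: max(94/17, 1107/478) = 5.529 servings → $1.38.
sunflower seeds + eggs: the both-tight solution has a negative serving — not a feasible corner.
sunflower seeds + peanut butter with both tight: 0.304 servings and 4.957 servings → $1.61.
sunflower seeds + banana with both tight: 2.424 servings and 0.9671 servings → $1.21.
eggs + peanut butter with both tight: 0.1239 servings and 5.304 servings → $1.67.
eggs + banana with both tight: 1.926 servings and 2.018 servings → $1.76.
peanut butter + banana: intersection lies outside the first quadrant.
The minimum over all feasible corners is $1.21.

$1.21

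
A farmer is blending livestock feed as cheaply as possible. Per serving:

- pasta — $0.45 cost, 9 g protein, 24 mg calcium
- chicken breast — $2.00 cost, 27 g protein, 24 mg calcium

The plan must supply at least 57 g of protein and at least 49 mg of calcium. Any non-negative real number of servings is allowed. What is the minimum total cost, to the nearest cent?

The cheapest plan sits at a corner of the feasible region — with two constraints it uses at most two foods.
pasta only: max(57/9, 49/24) = 6.333 servings → $2.85.
chicken breast only: max(57/27, 49/24) = 2.111 servings → $4.22.
pasta + chicken breast with both targets exact would need a negative amount; discard.
The minimum over all feasible corners is $2.85.

$2.85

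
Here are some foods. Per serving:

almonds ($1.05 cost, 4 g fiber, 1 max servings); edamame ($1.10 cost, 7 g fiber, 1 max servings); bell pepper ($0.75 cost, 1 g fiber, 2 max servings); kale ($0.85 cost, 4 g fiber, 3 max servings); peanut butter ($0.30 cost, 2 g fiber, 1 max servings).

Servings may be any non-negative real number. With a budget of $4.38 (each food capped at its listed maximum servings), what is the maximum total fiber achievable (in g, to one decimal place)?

22.6 g

Fiber per dollar: peanut butter 6.667, edamame 6.364, kale 4.706, almonds 3.81, bell pepper 1.333.
Take 1 serving of peanut butter: spends $0.30, +2.0 g fiber (running total 2.0 g).
Take 1 serving of edamame: spends $1.10, +7.0 g fiber (running total 9.0 g).
Take 3 servings of kale: spends $2.55, +12.0 g fiber (running total 21.0 g).
Take 0.4095 servings of almonds: spends $0.43, +1.6 g fiber (running total 22.6 g).
Filling greedily by fiber-per-dollar is optimal for one linear limit, giving 22.6 g.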